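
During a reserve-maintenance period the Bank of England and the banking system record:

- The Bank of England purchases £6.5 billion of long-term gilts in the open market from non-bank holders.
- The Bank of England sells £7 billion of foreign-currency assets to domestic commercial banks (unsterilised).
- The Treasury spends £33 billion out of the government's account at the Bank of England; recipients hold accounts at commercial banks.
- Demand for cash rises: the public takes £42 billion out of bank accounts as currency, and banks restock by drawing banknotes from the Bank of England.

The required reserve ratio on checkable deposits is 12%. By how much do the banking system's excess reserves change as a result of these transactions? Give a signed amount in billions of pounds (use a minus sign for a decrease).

Asset purchase (from non-banks) £6.5 billion: reserves +£6.5B, deposits +£6.5B.
FX sale £7 billion: reserves −£7B, deposits 0.
Government spending £33 billion: reserves +£33B, deposits +£33B.
Currency withdrawal £42 billion: reserves −£42B, deposits −£42B.
Totals: Δreserves = −£9.5B, Δdeposits = −£2.5B.
Δrequired reserves = 12% × −£2.5B = −£0.3B.
Δexcess reserves = Δreserves − Δrequired = −£9.5B − (−£0.3B) = -£9.2 billion.

-£9.2 billion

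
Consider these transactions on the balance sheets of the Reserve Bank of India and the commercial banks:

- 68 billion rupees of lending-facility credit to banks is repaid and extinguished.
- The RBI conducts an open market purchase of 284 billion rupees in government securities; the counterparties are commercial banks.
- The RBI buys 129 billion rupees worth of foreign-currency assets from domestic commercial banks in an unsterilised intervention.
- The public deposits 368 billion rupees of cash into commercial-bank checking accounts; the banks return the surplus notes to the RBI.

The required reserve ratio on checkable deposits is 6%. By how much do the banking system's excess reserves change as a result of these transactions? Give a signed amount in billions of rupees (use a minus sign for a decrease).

+690.92 billion

Discount-window repayment 68 billion rupees: reserves −68B, deposits 0.
OMO purchase (from banks) 284 billion rupees: reserves +284B, deposits 0.
FX purchase 129 billion rupees: reserves +129B, deposits 0.
Currency deposit 368 billion rupees: reserves +368B, deposits +368B.
Totals: Δreserves = +713B, Δdeposits = +368B.
Δrequired reserves = 6% × +368B = +22.08B.
Δexcess reserves = Δreserves − Δrequired = +713B − (+22.08B) = +690.92 billion.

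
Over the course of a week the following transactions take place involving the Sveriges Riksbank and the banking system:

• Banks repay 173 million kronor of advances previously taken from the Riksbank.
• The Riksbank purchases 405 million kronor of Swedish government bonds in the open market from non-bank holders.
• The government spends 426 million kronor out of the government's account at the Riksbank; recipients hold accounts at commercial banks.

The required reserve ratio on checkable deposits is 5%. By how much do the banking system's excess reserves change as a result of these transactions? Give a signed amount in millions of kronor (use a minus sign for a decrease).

+616.45 million

Discount-window repayment 173 million kronor: reserves −173M, deposits 0.
Asset purchase (from non-banks) 405 million kronor: reserves +405M, deposits +405M.
Government spending 426 million kronor: reserves +426M, deposits +426M.
Totals: Δreserves = +658M, Δdeposits = +831M.
Δrequired reserves = 5% × +831M = +41.55M.
Δexcess reserves = Δreserves − Δrequired = +658M − (+41.55M) = +616.45 million.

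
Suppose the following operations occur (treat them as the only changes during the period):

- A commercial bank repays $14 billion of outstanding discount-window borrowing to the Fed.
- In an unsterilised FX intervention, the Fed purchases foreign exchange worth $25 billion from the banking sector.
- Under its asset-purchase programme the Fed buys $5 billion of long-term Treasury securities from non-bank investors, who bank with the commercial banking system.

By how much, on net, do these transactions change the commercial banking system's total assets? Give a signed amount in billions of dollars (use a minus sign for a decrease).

-$9 billion

Fed balance sheet:
  Assets:      Securities +$5B, Loans to banks −$14B, Foreign assets +$25B
  Liabilities: Bank reserves +$16B
Commercial banking system:
  Assets:      Reserves at CB +$16B, Foreign assets −$25B
  Liabilities: Checkable deposits +$5B, Borrowings from CB −$14B
Change in total bank assets = -$9 billion.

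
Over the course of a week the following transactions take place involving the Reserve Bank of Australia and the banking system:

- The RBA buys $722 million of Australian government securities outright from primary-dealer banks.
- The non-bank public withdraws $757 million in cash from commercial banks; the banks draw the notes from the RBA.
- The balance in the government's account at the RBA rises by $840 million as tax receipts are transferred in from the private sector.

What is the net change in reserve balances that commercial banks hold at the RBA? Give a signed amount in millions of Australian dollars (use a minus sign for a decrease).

RBA balance sheet:
  Assets:      Securities +$722M
  Liabilities: Bank reserves −$875M, Currency in circulation +$757M, Government deposits +$840M
So the change in reserve balances that commercial banks hold at the RBA is -$875 million.

-$875 million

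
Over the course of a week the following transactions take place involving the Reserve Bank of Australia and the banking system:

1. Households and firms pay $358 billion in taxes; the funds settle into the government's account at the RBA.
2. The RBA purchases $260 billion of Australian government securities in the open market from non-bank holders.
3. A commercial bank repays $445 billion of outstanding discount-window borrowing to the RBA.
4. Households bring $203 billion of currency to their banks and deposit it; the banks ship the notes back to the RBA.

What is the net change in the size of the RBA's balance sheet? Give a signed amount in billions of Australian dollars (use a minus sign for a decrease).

-$185 billion

Government account inflow $358 billion: only the composition of liabilities changes → 0.
Asset purchase (from non-banks) $260 billion: an RBA asset is acquired → +$260B.
Discount-window repayment $445 billion: an RBA asset is shed → −$445B.
Currency deposit $203 billion: only the composition of liabilities changes → 0.
Net: 0 + 260 − 445 + 0 = -$185 billion.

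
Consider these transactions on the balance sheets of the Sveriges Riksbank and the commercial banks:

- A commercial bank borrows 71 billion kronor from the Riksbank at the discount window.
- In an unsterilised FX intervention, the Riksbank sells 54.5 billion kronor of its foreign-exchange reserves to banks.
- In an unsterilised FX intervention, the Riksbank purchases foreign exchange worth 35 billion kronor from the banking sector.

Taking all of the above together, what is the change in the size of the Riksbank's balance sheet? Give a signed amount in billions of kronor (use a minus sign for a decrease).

Discount-window loan 71 billion kronor: a Riksbank asset is acquired → +71B.
FX sale 54.5 billion kronor: a Riksbank asset is shed → −54.5B.
FX purchase 35 billion kronor: a Riksbank asset is acquired → +35B.
Net: 71 − 54.5 + 35 = +51.5 billion.

+51.5 billion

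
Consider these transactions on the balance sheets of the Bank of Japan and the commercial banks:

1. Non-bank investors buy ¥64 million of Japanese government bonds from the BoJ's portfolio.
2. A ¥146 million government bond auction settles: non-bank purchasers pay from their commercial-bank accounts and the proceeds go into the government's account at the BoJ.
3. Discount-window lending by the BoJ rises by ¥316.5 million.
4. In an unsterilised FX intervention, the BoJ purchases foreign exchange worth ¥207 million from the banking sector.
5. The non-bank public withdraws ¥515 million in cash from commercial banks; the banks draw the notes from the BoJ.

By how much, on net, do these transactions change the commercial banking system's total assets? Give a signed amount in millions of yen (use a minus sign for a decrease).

-¥408.5 million

BoJ balance sheet:
  Assets:      Securities −¥64M, Loans to banks +¥316.5M, Foreign assets +¥207M
  Liabilities: Bank reserves −¥201.5M, Currency in circulation +¥515M, Government deposits +¥146M
Commercial banking system:
  Assets:      Reserves at CB −¥201.5M, Foreign assets −¥207M
  Liabilities: Checkable deposits −¥725M, Borrowings from CB +¥316.5M
Change in total bank assets = -¥408.5 million.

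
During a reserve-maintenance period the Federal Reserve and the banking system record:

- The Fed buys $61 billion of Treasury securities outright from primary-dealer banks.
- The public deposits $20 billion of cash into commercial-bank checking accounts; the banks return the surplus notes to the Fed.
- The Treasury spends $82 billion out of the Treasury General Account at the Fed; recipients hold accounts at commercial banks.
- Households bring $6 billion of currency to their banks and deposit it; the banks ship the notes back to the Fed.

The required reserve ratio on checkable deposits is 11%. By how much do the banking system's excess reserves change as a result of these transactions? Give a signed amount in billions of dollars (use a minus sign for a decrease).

OMO purchase (from banks) $61 billion: reserves +$61B, deposits 0.
Currency deposit $20 billion: reserves +$20B, deposits +$20B.
Government spending $82 billion: reserves +$82B, deposits +$82B.
Currency deposit $6 billion: reserves +$6B, deposits +$6B.
Totals: Δreserves = +$169B, Δdeposits = +$108B.
Δrequired reserves = 11% × +$108B = +$11.88B.
Δexcess reserves = Δreserves − Δrequired = +$169B − (+$11.88B) = +$157.12 billion.

+$157.12 billion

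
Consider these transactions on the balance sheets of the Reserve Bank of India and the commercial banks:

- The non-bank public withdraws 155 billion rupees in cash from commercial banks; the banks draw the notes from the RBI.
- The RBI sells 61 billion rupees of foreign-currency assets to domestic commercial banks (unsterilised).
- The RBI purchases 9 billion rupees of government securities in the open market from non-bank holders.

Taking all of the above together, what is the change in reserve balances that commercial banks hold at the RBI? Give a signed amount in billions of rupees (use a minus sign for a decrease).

-207 billion

Currency withdrawal 155 billion rupees: banks swap reserves for currency → −155B.
FX sale 61 billion rupees: the buying banks pay out of their reserve balances → −61B.
Asset purchase (from non-banks) 9 billion rupees: the RBI pays by crediting reserve accounts → +9B.
Net: −155 − 61 + 9 = -207 billion.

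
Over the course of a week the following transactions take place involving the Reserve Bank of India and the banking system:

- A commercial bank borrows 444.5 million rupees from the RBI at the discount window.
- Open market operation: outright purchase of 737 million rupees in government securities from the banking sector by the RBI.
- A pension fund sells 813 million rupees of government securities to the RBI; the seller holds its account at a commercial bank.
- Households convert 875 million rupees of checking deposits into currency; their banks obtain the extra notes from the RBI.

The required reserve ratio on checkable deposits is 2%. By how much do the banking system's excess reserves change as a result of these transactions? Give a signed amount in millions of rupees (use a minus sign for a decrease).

Discount-window loan 444.5 million rupees: reserves +444.5M, deposits 0.
OMO purchase (from banks) 737 million rupees: reserves +737M, deposits 0.
Asset purchase (from non-banks) 813 million rupees: reserves +813M, deposits +813M.
Currency withdrawal 875 million rupees: reserves −875M, deposits −875M.
Totals: Δreserves = +1119.5M, Δdeposits = −62M.
Δrequired reserves = 2% × −62M = −1.24M.
Δexcess reserves = Δreserves − Δrequired = +1119.5M − (−1.24M) = +1120.74 million.

+1120.74 million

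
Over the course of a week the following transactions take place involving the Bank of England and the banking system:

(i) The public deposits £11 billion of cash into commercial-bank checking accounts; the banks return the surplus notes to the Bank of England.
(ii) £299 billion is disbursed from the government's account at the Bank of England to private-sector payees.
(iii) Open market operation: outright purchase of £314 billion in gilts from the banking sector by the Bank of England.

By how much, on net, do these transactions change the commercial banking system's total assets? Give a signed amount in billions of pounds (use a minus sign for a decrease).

Bank of England balance sheet:
  Assets:      Securities +£314B
  Liabilities: Bank reserves +£624B, Currency in circulation −£11B, Government deposits −£299B
Commercial banking system:
  Assets:      Reserves at CB +£624B, Securities −£314B
  Liabilities: Checkable deposits +£310B
Change in total bank assets = +£310 billion.

+£310 billion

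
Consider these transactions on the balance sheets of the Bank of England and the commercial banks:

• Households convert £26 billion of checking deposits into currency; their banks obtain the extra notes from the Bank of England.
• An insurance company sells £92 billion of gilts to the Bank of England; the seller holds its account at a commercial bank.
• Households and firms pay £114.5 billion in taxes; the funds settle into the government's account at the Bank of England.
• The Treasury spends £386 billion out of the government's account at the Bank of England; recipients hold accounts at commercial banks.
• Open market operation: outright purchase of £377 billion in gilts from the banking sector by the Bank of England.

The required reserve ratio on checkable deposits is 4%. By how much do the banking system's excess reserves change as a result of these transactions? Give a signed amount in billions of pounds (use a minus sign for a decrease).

Currency withdrawal £26 billion: reserves −£26B, deposits −£26B.
Asset purchase (from non-banks) £92 billion: reserves +£92B, deposits +£92B.
Government account inflow £114.5 billion: reserves −£114.5B, deposits −£114.5B.
Government spending £386 billion: reserves +£386B, deposits +£386B.
OMO purchase (from banks) £377 billion: reserves +£377B, deposits 0.
Totals: Δreserves = +£714.5B, Δdeposits = +£337.5B.
Δrequired reserves = 4% × +£337.5B = +£13.5B.
Δexcess reserves = Δreserves − Δrequired = +£714.5B − (+£13.5B) = +£701 billion.

+£701 billion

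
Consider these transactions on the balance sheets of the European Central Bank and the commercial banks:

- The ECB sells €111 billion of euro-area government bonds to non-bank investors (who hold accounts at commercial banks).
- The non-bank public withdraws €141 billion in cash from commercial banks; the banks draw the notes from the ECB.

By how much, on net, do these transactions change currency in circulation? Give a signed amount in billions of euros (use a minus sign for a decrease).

Asset sale (to non-banks) €111 billion: no currency enters or leaves circulation → 0.
Currency withdrawal €141 billion: notes leave the central bank → +€141B.
Net: 0 + 141 = +€141 billion.

+€141 billion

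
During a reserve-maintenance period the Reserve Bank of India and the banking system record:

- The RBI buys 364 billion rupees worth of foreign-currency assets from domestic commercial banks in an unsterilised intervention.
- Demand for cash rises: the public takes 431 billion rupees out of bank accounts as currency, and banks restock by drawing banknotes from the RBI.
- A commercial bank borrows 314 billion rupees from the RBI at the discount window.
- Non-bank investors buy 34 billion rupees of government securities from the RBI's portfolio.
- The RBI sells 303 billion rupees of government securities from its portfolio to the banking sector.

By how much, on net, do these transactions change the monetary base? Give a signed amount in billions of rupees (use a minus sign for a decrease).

+341 billion

FX purchase 364 billion rupees: RBI balance sheet expands → +364B.
Currency withdrawal 431 billion rupees: just a shift between currency and reserves — both are base money → 0.
Discount-window loan 314 billion rupees: RBI balance sheet expands → +314B.
Asset sale (to non-banks) 34 billion rupees: RBI balance sheet contracts → −34B.
OMO sale (to banks) 303 billion rupees: RBI balance sheet contracts → −303B.
Net: 364 + 0 + 314 − 34 − 303 = +341 billion.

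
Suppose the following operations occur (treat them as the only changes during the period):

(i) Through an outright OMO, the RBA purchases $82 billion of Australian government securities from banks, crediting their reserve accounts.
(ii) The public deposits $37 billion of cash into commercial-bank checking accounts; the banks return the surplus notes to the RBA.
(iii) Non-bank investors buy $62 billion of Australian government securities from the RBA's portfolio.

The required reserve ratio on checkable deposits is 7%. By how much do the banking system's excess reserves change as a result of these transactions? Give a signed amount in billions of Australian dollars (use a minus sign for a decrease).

+$58.75 billion

OMO purchase (from banks) $82 billion: reserves +$82B, deposits 0.
Currency deposit $37 billion: reserves +$37B, deposits +$37B.
Asset sale (to non-banks) $62 billion: reserves −$62B, deposits −$62B.
Totals: Δreserves = +$57B, Δdeposits = −$25B.
Δrequired reserves = 7% × −$25B = −$1.75B.
Δexcess reserves = Δreserves − Δrequired = +$57B − (−$1.75B) = +$58.75 billion.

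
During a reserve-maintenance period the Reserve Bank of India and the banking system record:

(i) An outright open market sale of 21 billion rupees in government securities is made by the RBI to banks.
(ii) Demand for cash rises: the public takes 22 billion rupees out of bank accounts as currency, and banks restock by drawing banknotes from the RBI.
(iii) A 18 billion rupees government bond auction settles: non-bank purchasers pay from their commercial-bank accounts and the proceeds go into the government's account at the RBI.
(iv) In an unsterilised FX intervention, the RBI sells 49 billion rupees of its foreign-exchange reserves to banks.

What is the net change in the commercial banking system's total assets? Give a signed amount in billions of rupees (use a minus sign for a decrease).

RBI balance sheet:
  Assets:      Securities −21B, Foreign assets −49B
  Liabilities: Bank reserves −110B, Currency in circulation +22B, Government deposits +18B
Commercial banking system:
  Assets:      Reserves at CB −110B, Securities +21B, Foreign assets +49B
  Liabilities: Checkable deposits −40B
Change in total bank assets = -40 billion.

-40 billion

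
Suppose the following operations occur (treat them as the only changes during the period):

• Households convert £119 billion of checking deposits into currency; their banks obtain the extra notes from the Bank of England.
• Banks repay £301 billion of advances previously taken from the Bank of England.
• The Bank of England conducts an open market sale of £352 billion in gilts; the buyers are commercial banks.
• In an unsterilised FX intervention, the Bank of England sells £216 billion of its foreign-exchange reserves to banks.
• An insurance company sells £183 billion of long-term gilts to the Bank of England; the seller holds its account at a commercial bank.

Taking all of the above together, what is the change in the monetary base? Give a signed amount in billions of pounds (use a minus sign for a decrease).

Currency withdrawal £119 billion: just a shift between currency and reserves — both are base money → 0.
Discount-window repayment £301 billion: Bank of England balance sheet contracts → −£301B.
OMO sale (to banks) £352 billion: Bank of England balance sheet contracts → −£352B.
FX sale £216 billion: Bank of England balance sheet contracts → −£216B.
Asset purchase (from non-banks) £183 billion: Bank of England balance sheet expands → +£183B.
Net: 0 − 301 − 352 − 216 + 183 = -£686 billion.

-£686 billion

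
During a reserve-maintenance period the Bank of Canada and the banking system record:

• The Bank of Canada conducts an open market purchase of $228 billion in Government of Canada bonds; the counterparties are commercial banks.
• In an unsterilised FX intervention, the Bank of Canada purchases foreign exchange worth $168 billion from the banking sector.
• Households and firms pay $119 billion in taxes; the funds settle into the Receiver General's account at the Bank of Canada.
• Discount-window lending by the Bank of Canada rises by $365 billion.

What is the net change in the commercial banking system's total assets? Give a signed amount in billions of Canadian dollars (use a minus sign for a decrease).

+$246 billion

Bank of Canada balance sheet:
  Assets:      Securities +$228B, Loans to banks +$365B, Foreign assets +$168B
  Liabilities: Bank reserves +$642B, Government deposits +$119B
Commercial banking system:
  Assets:      Reserves at CB +$642B, Securities −$228B, Foreign assets −$168B
  Liabilities: Checkable deposits −$119B, Borrowings from CB +$365B
Change in total bank assets = +$246 billion.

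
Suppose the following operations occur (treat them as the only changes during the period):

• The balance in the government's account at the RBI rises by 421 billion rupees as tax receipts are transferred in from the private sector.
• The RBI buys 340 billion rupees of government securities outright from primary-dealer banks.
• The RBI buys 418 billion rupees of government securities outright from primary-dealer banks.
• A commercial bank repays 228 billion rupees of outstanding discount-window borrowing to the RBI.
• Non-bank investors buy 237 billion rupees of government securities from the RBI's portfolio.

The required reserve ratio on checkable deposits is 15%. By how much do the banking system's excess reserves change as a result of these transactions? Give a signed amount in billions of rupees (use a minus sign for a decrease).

-29.3 billion

Government account inflow 421 billion rupees: reserves −421B, deposits −421B.
OMO purchase (from banks) 340 billion rupees: reserves +340B, deposits 0.
OMO purchase (from banks) 418 billion rupees: reserves +418B, deposits 0.
Discount-window repayment 228 billion rupees: reserves −228B, deposits 0.
Asset sale (to non-banks) 237 billion rupees: reserves −237B, deposits −237B.
Totals: Δreserves = −128B, Δdeposits = −658B.
Δrequired reserves = 15% × −658B = −98.7B.
Δexcess reserves = Δreserves − Δrequired = −128B − (−98.7B) = -29.3 billion.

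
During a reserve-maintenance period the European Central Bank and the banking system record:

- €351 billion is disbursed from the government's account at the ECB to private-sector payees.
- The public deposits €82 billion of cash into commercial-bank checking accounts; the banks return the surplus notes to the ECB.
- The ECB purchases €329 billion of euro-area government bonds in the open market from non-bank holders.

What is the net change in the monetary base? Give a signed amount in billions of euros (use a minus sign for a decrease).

Government spending €351 billion: a non-base liability converts back to reserves → +€351B.
Currency deposit €82 billion: just a shift between currency and reserves — both are base money → 0.
Asset purchase (from non-banks) €329 billion: ECB balance sheet expands → +€329B.
Net: 351 + 0 + 329 = +€680 billion.

+€680 billion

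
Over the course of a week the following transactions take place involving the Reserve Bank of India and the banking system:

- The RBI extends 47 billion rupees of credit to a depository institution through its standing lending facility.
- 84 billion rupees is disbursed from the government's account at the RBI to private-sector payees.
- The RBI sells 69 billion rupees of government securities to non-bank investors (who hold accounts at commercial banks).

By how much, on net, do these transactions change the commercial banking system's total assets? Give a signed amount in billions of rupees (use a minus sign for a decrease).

RBI balance sheet:
  Assets:      Securities −69B, Loans to banks +47B
  Liabilities: Bank reserves +62B, Government deposits −84B
Commercial banking system:
  Assets:      Reserves at CB +62B
  Liabilities: Checkable deposits +15B, Borrowings from CB +47B
Change in total bank assets = +62 billion.

+62 billion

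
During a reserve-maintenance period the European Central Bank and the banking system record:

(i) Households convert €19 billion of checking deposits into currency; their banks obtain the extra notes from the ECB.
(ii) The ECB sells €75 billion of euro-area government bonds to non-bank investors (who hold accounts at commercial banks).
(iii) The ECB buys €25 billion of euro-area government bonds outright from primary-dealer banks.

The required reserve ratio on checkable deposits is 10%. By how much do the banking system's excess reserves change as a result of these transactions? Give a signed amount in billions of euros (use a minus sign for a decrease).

-€59.6 billion

Currency withdrawal €19 billion: reserves −€19B, deposits −€19B.
Asset sale (to non-banks) €75 billion: reserves −€75B, deposits −€75B.
OMO purchase (from banks) €25 billion: reserves +€25B, deposits 0.
Totals: Δreserves = −€69B, Δdeposits = −€94B.
Δrequired reserves = 10% × −€94B = −€9.4B.
Δexcess reserves = Δreserves − Δrequired = −€69B − (−€9.4B) = -€59.6 billion.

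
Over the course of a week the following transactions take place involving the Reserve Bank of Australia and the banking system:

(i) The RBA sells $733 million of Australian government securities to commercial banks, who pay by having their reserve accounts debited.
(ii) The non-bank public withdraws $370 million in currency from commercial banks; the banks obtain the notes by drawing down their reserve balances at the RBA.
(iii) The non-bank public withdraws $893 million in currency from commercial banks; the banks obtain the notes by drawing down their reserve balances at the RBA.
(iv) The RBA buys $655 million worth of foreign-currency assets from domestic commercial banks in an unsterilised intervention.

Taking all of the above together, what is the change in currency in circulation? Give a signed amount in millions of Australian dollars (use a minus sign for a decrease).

+$1263 million

RBA balance sheet:
  Assets:      Securities −$733M, Foreign assets +$655M
  Liabilities: Bank reserves −$1341M, Currency in circulation +$1263M
So the change in currency in circulation is +$1263 million.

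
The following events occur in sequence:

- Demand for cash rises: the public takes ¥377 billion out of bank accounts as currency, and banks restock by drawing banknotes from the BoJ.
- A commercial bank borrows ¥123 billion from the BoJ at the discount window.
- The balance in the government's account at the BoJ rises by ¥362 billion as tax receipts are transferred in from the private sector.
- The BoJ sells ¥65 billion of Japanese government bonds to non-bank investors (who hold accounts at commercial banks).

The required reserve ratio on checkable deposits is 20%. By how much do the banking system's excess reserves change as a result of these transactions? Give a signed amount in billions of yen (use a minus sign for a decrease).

Currency withdrawal ¥377 billion: reserves −¥377B, deposits −¥377B.
Discount-window loan ¥123 billion: reserves +¥123B, deposits 0.
Government account inflow ¥362 billion: reserves −¥362B, deposits −¥362B.
Asset sale (to non-banks) ¥65 billion: reserves −¥65B, deposits −¥65B.
Totals: Δreserves = −¥681B, Δdeposits = −¥804B.
Δrequired reserves = 20% × −¥804B = −¥160.8B.
Δexcess reserves = Δreserves − Δrequired = −¥681B − (−¥160.8B) = -¥520.2 billion.

-¥520.2 billion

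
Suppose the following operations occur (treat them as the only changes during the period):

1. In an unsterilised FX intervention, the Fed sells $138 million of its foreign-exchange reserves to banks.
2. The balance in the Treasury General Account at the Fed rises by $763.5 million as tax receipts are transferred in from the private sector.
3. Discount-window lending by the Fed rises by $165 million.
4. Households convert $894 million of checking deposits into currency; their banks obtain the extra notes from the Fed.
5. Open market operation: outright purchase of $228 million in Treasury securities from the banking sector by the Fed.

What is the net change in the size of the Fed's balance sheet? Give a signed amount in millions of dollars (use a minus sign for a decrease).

Fed balance sheet:
  Assets:      Securities +$228M, Loans to banks +$165M, Foreign assets −$138M
  Liabilities: Bank reserves −$1402.5M, Currency in circulation +$894M, Government deposits +$763.5M
Change in total Fed assets = +$255 million.

+$255 million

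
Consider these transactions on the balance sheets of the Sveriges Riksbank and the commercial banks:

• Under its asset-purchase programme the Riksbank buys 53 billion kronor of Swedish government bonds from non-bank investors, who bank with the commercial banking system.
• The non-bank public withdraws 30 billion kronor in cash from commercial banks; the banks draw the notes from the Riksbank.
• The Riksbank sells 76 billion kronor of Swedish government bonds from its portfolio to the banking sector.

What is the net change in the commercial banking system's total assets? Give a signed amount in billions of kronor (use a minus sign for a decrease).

Asset purchase (from non-banks) 53 billion kronor: bank balance sheets expand → +53B.
Currency withdrawal 30 billion kronor: bank balance sheets shrink → −30B.
OMO sale (to banks) 76 billion kronor: just an asset swap on bank balance sheets → 0.
Net: 53 − 30 + 0 = +23 billion.

+23 billion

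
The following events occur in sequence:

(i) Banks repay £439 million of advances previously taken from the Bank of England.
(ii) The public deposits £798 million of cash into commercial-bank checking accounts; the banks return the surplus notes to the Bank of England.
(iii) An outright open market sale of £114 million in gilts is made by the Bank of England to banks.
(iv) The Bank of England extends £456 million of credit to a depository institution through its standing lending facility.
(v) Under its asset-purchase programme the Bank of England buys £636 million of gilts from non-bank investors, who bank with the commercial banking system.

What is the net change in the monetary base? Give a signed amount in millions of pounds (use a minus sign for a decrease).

Discount-window repayment £439 million: Bank of England balance sheet contracts → −£439M.
Currency deposit £798 million: just a shift between currency and reserves — both are base money → 0.
OMO sale (to banks) £114 million: Bank of England balance sheet contracts → −£114M.
Discount-window loan £456 million: Bank of England balance sheet expands → +£456M.
Asset purchase (from non-banks) £636 million: Bank of England balance sheet expands → +£636M.
Net: −439 + 0 − 114 + 456 + 636 = +£539 million.

+£539 million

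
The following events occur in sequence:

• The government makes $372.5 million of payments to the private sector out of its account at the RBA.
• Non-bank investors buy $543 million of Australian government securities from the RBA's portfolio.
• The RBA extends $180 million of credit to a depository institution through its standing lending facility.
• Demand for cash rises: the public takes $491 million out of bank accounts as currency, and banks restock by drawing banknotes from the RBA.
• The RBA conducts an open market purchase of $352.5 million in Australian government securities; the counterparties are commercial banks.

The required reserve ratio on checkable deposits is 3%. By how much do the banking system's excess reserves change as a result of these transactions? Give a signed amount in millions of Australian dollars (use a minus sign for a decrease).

Government spending $372.5 million: reserves +$372.5M, deposits +$372.5M.
Asset sale (to non-banks) $543 million: reserves −$543M, deposits −$543M.
Discount-window loan $180 million: reserves +$180M, deposits 0.
Currency withdrawal $491 million: reserves −$491M, deposits −$491M.
OMO purchase (from banks) $352.5 million: reserves +$352.5M, deposits 0.
Totals: Δreserves = −$129M, Δdeposits = −$661.5M.
Δrequired reserves = 3% × −$661.5M = −$19.845M.
Δexcess reserves = Δreserves − Δrequired = −$129M − (−$19.845M) = -$109.155 million.

-$109.155 million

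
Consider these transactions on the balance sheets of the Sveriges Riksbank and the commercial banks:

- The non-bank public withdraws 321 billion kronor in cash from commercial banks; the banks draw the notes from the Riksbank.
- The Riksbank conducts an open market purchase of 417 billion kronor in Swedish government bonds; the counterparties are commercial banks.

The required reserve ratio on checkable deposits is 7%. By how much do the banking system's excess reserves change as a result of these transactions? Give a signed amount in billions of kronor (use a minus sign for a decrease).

+118.47 billion

Currency withdrawal 321 billion kronor: reserves −321B, deposits −321B.
OMO purchase (from banks) 417 billion kronor: reserves +417B, deposits 0.
Totals: Δreserves = +96B, Δdeposits = −321B.
Δrequired reserves = 7% × −321B = −22.47B.
Δexcess reserves = Δreserves − Δrequired = +96B − (−22.47B) = +118.47 billion.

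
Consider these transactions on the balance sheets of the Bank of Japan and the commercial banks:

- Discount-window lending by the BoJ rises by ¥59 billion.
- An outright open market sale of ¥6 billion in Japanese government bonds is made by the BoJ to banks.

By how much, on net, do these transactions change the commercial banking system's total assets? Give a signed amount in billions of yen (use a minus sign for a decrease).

BoJ balance sheet:
  Assets:      Securities −¥6B, Loans to banks +¥59B
  Liabilities: Bank reserves +¥53B
Commercial banking system:
  Assets:      Reserves at CB +¥53B, Securities +¥6B
  Liabilities: Borrowings from CB +¥59B
Change in total bank assets = +¥59 billion.

+¥59 billion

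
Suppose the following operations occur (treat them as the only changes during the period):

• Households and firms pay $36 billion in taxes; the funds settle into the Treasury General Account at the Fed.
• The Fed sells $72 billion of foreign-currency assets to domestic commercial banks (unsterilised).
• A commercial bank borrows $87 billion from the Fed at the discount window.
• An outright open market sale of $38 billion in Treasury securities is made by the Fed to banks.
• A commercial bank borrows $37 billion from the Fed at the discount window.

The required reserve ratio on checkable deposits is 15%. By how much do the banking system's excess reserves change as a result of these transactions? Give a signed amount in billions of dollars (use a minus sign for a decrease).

Government account inflow $36 billion: reserves −$36B, deposits −$36B.
FX sale $72 billion: reserves −$72B, deposits 0.
Discount-window loan $87 billion: reserves +$87B, deposits 0.
OMO sale (to banks) $38 billion: reserves −$38B, deposits 0.
Discount-window loan $37 billion: reserves +$37B, deposits 0.
Totals: Δreserves = −$22B, Δdeposits = −$36B.
Δrequired reserves = 15% × −$36B = −$5.4B.
Δexcess reserves = Δreserves − Δrequired = −$22B − (−$5.4B) = -$16.6 billion.

-$16.6 billion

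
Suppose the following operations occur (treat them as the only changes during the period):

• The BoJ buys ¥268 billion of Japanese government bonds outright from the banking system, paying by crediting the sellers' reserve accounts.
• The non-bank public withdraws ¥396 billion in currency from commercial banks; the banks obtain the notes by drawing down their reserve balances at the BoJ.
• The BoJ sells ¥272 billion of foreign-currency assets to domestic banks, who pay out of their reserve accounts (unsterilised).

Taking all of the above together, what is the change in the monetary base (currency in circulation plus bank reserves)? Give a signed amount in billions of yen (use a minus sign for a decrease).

BoJ balance sheet:
  Assets:      Securities +¥268B, Foreign assets −¥272B
  Liabilities: Bank reserves −¥400B, Currency in circulation +¥396B
Monetary base = currency + reserves: +¥396B + (−¥400B) = -¥4 billion.

-¥4 billion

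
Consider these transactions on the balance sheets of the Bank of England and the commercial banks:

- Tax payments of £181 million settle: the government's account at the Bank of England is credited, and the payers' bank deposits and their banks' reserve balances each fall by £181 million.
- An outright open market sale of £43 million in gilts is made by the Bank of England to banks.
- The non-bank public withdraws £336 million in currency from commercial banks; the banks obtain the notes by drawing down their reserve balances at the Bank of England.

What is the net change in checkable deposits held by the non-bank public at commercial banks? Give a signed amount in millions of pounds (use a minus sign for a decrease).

Government account inflow £181 million: non-bank counterparties' bank balances fall → −£181M.
OMO sale (to banks) £43 million: the counterparty is a bank, so public deposits are unchanged → 0.
Currency withdrawal £336 million: non-bank counterparties' bank balances fall → −£336M.
Net: −181 + 0 − 336 = -£517 million.

-£517 million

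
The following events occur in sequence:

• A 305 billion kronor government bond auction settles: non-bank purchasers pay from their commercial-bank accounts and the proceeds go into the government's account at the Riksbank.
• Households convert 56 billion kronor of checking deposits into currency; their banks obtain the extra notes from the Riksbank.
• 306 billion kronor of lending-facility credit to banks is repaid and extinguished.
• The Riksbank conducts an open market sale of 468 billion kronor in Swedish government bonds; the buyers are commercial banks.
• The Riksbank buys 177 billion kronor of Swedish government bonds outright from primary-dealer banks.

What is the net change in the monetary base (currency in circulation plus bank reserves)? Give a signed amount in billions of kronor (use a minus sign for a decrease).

-902 billion

Riksbank balance sheet:
  Assets:      Securities −291B, Loans to banks −306B
  Liabilities: Bank reserves −958B, Currency in circulation +56B, Government deposits +305B
Commercial banking system:
  Assets:      Reserves at CB −958B, Securities +291B
  Liabilities: Checkable deposits −361B, Borrowings from CB −306B
Monetary base = currency + reserves: +56B + (−958B) = -902 billion.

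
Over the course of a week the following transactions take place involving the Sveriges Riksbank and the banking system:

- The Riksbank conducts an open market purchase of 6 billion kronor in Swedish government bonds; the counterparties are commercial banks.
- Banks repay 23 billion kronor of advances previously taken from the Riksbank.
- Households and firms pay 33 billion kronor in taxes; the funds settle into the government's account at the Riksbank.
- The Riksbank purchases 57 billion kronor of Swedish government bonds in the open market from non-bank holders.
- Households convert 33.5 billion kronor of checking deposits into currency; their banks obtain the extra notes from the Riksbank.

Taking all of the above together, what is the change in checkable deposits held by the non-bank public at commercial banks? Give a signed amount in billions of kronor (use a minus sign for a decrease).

OMO purchase (from banks) 6 billion kronor: the counterparty is a bank, so public deposits are unchanged → 0.
Discount-window repayment 23 billion kronor: the counterparty is a bank, so public deposits are unchanged → 0.
Government account inflow 33 billion kronor: non-bank counterparties' bank balances fall → −33B.
Asset purchase (from non-banks) 57 billion kronor: non-bank counterparties' bank balances rise → +57B.
Currency withdrawal 33.5 billion kronor: non-bank counterparties' bank balances fall → −33.5B.
Net: 0 + 0 − 33 + 57 − 33.5 = -9.5 billion.

-9.5 billion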